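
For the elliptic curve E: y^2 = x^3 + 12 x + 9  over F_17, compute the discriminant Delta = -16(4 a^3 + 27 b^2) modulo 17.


4 a^3 + 27 b^2 = 4*12^3 + 27*9^2 = 6912 + 2187 = 9099
Delta = -16 * (9099) = -145584
Delta mod 17 = 4

Delta = 4 (mod 17)


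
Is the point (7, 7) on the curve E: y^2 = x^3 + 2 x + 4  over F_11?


Check whether y^2 = x^3 + 2 x + 4 (mod 11) for (x, y) = (7, 7).
LHS: y^2 = 7^2 mod 11 = 5
RHS: x^3 + 2 x + 4 = 7^3 + 2*7 + 4 mod 11 = 9
LHS != RHS

No, not on the curve


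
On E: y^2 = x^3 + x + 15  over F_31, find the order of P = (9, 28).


Compute successive multiples of P until we hit O:
  1P = (9, 28)
  2P = (10, 23)
  3P = (6, 19)
  4P = (25, 17)
  5P = (16, 2)
  6P = (16, 29)
  7P = (25, 14)
  8P = (6, 12)
  ... (continuing to 11P)
  11P = O

ord(P) = 11


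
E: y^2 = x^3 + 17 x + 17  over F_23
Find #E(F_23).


For each x in F_23, count y with y^2 = x^3 + 17 x + 17 mod 23:
  x = 1: RHS = 12, y in [9, 14]  -> 2 point(s)
  x = 2: RHS = 13, y in [6, 17]  -> 2 point(s)
  x = 3: RHS = 3, y in [7, 16]  -> 2 point(s)
  x = 6: RHS = 13, y in [6, 17]  -> 2 point(s)
  x = 9: RHS = 2, y in [5, 18]  -> 2 point(s)
  x = 14: RHS = 9, y in [3, 20]  -> 2 point(s)
  x = 15: RHS = 13, y in [6, 17]  -> 2 point(s)
  x = 19: RHS = 0, y in [0]  -> 1 point(s)
  x = 20: RHS = 8, y in [10, 13]  -> 2 point(s)
Affine points: 17. Add the point at infinity: total = 18.

#E(F_23) = 18


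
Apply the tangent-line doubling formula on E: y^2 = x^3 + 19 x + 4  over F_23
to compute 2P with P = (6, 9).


Doubling: s = (3 x1^2 + a) / (2 y1)
s = (3*6^2 + 19) / (2*9) mod 23 = 16
x3 = s^2 - 2 x1 mod 23 = 16^2 - 2*6 = 14
y3 = s (x1 - x3) - y1 mod 23 = 16 * (6 - 14) - 9 = 1

2P = (14, 1)


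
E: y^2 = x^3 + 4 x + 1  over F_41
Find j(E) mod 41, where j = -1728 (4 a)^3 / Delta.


Delta = -16(4 a^3 + 27 b^2) mod 41 = 23
-1728 * (4 a)^3 = -1728 * (4*4)^3 mod 41 = 24
j = 24 * 23^(-1) mod 41 = 26

j = 26 (mod 41)


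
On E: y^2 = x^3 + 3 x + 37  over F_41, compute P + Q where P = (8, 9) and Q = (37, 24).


P != Q, so use the chord formula.
s = (y2 - y1) / (x2 - x1) = (15) / (29) mod 41 = 9
x3 = s^2 - x1 - x2 mod 41 = 9^2 - 8 - 37 = 36
y3 = s (x1 - x3) - y1 mod 41 = 9 * (8 - 36) - 9 = 26

P + Q = (36, 26)


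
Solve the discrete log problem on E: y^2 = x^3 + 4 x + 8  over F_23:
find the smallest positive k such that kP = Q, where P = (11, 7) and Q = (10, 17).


Enumerate multiples of P until we hit Q = (10, 17):
  1P = (11, 7)
  2P = (3, 22)
  3P = (10, 17)
Match found at i = 3.

k = 3


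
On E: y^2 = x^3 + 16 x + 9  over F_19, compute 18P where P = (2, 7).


k = 18 = 10010_2 (binary, LSB first: 01001)
Double-and-add from P = (2, 7):
  bit 0 = 0: acc unchanged = O
  bit 1 = 1: acc = O + (0, 16) = (0, 16)
  bit 2 = 0: acc unchanged = (0, 16)
  bit 3 = 0: acc unchanged = (0, 16)
  bit 4 = 1: acc = (0, 16) + (4, 17) = (2, 12)

18P = (2, 12)


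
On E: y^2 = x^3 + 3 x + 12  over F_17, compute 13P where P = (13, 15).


k = 13 = 1101_2 (binary, LSB first: 1011)
Double-and-add from P = (13, 15):
  bit 0 = 1: acc = O + (13, 15) = (13, 15)
  bit 1 = 0: acc unchanged = (13, 15)
  bit 2 = 1: acc = (13, 15) + (5, 4) = (7, 6)
  bit 3 = 1: acc = (7, 6) + (16, 12) = (2, 3)

13P = (2, 3)


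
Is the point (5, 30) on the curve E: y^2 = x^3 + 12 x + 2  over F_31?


Check whether y^2 = x^3 + 12 x + 2 (mod 31) for (x, y) = (5, 30).
LHS: y^2 = 30^2 mod 31 = 1
RHS: x^3 + 12 x + 2 = 5^3 + 12*5 + 2 mod 31 = 1
LHS = RHS

Yes, on the curve


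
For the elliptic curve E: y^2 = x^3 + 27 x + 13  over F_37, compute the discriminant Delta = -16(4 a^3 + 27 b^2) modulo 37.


4 a^3 + 27 b^2 = 4*27^3 + 27*13^2 = 78732 + 4563 = 83295
Delta = -16 * (83295) = -1332720
Delta mod 37 = 20

Delta = 20 (mod 37)


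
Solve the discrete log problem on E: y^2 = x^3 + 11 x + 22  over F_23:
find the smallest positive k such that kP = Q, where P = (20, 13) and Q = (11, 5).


Enumerate multiples of P until we hit Q = (11, 5):
  1P = (20, 13)
  2P = (8, 1)
  3P = (19, 11)
  4P = (11, 5)
Match found at i = 4.

k = 4


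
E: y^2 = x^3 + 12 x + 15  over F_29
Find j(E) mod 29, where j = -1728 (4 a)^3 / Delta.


Delta = -16(4 a^3 + 27 b^2) mod 29 = 22
-1728 * (4 a)^3 = -1728 * (4*12)^3 mod 29 = 6
j = 6 * 22^(-1) mod 29 = 24

j = 24 (mod 29)


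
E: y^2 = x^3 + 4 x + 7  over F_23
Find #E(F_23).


For each x in F_23, count y with y^2 = x^3 + 4 x + 7 mod 23:
  x = 1: RHS = 12, y in [9, 14]  -> 2 point(s)
  x = 2: RHS = 0, y in [0]  -> 1 point(s)
  x = 3: RHS = 0, y in [0]  -> 1 point(s)
  x = 4: RHS = 18, y in [8, 15]  -> 2 point(s)
  x = 9: RHS = 13, y in [6, 17]  -> 2 point(s)
  x = 10: RHS = 12, y in [9, 14]  -> 2 point(s)
  x = 11: RHS = 2, y in [5, 18]  -> 2 point(s)
  x = 12: RHS = 12, y in [9, 14]  -> 2 point(s)
  x = 13: RHS = 2, y in [5, 18]  -> 2 point(s)
  x = 14: RHS = 1, y in [1, 22]  -> 2 point(s)
  x = 16: RHS = 4, y in [2, 21]  -> 2 point(s)
  x = 18: RHS = 0, y in [0]  -> 1 point(s)
  x = 22: RHS = 2, y in [5, 18]  -> 2 point(s)
Affine points: 23. Add the point at infinity: total = 24.

#E(F_23) = 24


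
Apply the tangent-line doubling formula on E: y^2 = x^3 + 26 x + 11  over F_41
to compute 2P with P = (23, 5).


Doubling: s = (3 x1^2 + a) / (2 y1)
s = (3*23^2 + 26) / (2*5) mod 41 = 26
x3 = s^2 - 2 x1 mod 41 = 26^2 - 2*23 = 15
y3 = s (x1 - x3) - y1 mod 41 = 26 * (23 - 15) - 5 = 39

2P = (15, 39)


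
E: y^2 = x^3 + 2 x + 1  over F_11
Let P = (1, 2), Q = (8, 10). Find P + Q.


P != Q, so use the chord formula.
s = (y2 - y1) / (x2 - x1) = (8) / (7) mod 11 = 9
x3 = s^2 - x1 - x2 mod 11 = 9^2 - 1 - 8 = 6
y3 = s (x1 - x3) - y1 mod 11 = 9 * (1 - 6) - 2 = 8

P + Q = (6, 8)


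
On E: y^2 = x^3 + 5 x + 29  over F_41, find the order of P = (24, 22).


Compute successive multiples of P until we hit O:
  1P = (24, 22)
  2P = (11, 12)
  3P = (26, 8)
  4P = (40, 8)
  5P = (13, 35)
  6P = (22, 39)
  7P = (16, 33)
  8P = (33, 16)
  ... (continuing to 31P)
  31P = O

ord(P) = 31


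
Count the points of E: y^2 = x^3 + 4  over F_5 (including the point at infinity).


For each x in F_5, count y with y^2 = x^3 + 0 x + 4 mod 5:
  x = 0: RHS = 4, y in [2, 3]  -> 2 point(s)
  x = 1: RHS = 0, y in [0]  -> 1 point(s)
  x = 3: RHS = 1, y in [1, 4]  -> 2 point(s)
Affine points: 5. Add the point at infinity: total = 6.

#E(F_5) = 6


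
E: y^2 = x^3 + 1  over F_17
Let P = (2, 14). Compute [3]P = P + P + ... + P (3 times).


k = 3 = 11_2 (binary, LSB first: 11)
Double-and-add from P = (2, 14):
  bit 0 = 1: acc = O + (2, 14) = (2, 14)
  bit 1 = 1: acc = (2, 14) + (0, 16) = (16, 0)

3P = (16, 0)


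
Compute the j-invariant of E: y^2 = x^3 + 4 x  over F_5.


Delta = -16(4 a^3 + 27 b^2) mod 5 = 4
-1728 * (4 a)^3 = -1728 * (4*4)^3 mod 5 = 2
j = 2 * 4^(-1) mod 5 = 3

j = 3 (mod 5)


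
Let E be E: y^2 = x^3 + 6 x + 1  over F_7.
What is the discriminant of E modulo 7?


4 a^3 + 27 b^2 = 4*6^3 + 27*1^2 = 864 + 27 = 891
Delta = -16 * (891) = -14256
Delta mod 7 = 3

Delta = 3 (mod 7)


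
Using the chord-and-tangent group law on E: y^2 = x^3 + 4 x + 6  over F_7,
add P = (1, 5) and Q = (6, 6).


P != Q, so use the chord formula.
s = (y2 - y1) / (x2 - x1) = (1) / (5) mod 7 = 3
x3 = s^2 - x1 - x2 mod 7 = 3^2 - 1 - 6 = 2
y3 = s (x1 - x3) - y1 mod 7 = 3 * (1 - 2) - 5 = 6

P + Q = (2, 6)


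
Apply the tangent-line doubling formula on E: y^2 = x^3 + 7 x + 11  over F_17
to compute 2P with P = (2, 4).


Doubling: s = (3 x1^2 + a) / (2 y1)
s = (3*2^2 + 7) / (2*4) mod 17 = 13
x3 = s^2 - 2 x1 mod 17 = 13^2 - 2*2 = 12
y3 = s (x1 - x3) - y1 mod 17 = 13 * (2 - 12) - 4 = 2

2P = (12, 2)


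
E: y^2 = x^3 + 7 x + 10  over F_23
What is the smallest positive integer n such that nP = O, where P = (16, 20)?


Compute successive multiples of P until we hit O:
  1P = (16, 20)
  2P = (16, 3)
  3P = O

ord(P) = 3


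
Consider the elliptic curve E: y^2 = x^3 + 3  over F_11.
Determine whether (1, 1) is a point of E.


Check whether y^2 = x^3 + 0 x + 3 (mod 11) for (x, y) = (1, 1).
LHS: y^2 = 1^2 mod 11 = 1
RHS: x^3 + 0 x + 3 = 1^3 + 0*1 + 3 mod 11 = 4
LHS != RHS

No, not on the curve


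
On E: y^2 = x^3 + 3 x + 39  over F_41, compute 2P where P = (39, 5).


Doubling: s = (3 x1^2 + a) / (2 y1)
s = (3*39^2 + 3) / (2*5) mod 41 = 22
x3 = s^2 - 2 x1 mod 41 = 22^2 - 2*39 = 37
y3 = s (x1 - x3) - y1 mod 41 = 22 * (39 - 37) - 5 = 39

2P = (37, 39)


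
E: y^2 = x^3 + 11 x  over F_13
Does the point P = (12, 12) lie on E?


Check whether y^2 = x^3 + 11 x + 0 (mod 13) for (x, y) = (12, 12).
LHS: y^2 = 12^2 mod 13 = 1
RHS: x^3 + 11 x + 0 = 12^3 + 11*12 + 0 mod 13 = 1
LHS = RHS

Yes, on the curve


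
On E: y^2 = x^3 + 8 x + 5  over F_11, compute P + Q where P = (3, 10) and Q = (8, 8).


P != Q, so use the chord formula.
s = (y2 - y1) / (x2 - x1) = (9) / (5) mod 11 = 4
x3 = s^2 - x1 - x2 mod 11 = 4^2 - 3 - 8 = 5
y3 = s (x1 - x3) - y1 mod 11 = 4 * (3 - 5) - 10 = 4

P + Q = (5, 4)


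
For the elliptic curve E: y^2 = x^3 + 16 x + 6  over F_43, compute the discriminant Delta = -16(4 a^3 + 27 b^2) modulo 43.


4 a^3 + 27 b^2 = 4*16^3 + 27*6^2 = 16384 + 972 = 17356
Delta = -16 * (17356) = -277696
Delta mod 43 = 41

Delta = 41 (mod 43)


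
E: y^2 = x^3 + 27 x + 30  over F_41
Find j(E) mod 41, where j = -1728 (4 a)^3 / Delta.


Delta = -16(4 a^3 + 27 b^2) mod 41 = 16
-1728 * (4 a)^3 = -1728 * (4*27)^3 mod 41 = 37
j = 37 * 16^(-1) mod 41 = 10

j = 10 (mod 41)


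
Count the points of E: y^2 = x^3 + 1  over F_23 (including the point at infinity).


For each x in F_23, count y with y^2 = x^3 + 0 x + 1 mod 23:
  x = 0: RHS = 1, y in [1, 22]  -> 2 point(s)
  x = 1: RHS = 2, y in [5, 18]  -> 2 point(s)
  x = 2: RHS = 9, y in [3, 20]  -> 2 point(s)
  x = 10: RHS = 12, y in [9, 14]  -> 2 point(s)
  x = 12: RHS = 4, y in [2, 21]  -> 2 point(s)
  x = 13: RHS = 13, y in [6, 17]  -> 2 point(s)
  x = 14: RHS = 8, y in [10, 13]  -> 2 point(s)
  x = 15: RHS = 18, y in [8, 15]  -> 2 point(s)
  x = 16: RHS = 3, y in [7, 16]  -> 2 point(s)
  x = 19: RHS = 6, y in [11, 12]  -> 2 point(s)
  x = 21: RHS = 16, y in [4, 19]  -> 2 point(s)
  x = 22: RHS = 0, y in [0]  -> 1 point(s)
Affine points: 23. Add the point at infinity: total = 24.

#E(F_23) = 24


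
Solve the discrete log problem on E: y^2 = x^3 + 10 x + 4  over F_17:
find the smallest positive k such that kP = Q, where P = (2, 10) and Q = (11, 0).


Enumerate multiples of P until we hit Q = (11, 0):
  1P = (2, 10)
  2P = (12, 13)
  3P = (7, 14)
  4P = (10, 4)
  5P = (13, 11)
  6P = (11, 0)
Match found at i = 6.

k = 6


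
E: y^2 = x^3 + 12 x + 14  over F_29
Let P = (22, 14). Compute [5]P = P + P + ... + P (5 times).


k = 5 = 101_2 (binary, LSB first: 101)
Double-and-add from P = (22, 14):
  bit 0 = 1: acc = O + (22, 14) = (22, 14)
  bit 1 = 0: acc unchanged = (22, 14)
  bit 2 = 1: acc = (22, 14) + (28, 28) = (7, 21)

5P = (7, 21)


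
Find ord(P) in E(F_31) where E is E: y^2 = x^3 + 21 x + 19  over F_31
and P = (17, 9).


Compute successive multiples of P until we hit O:
  1P = (17, 9)
  2P = (30, 11)
  3P = (2, 10)
  4P = (16, 24)
  5P = (6, 12)
  6P = (5, 30)
  7P = (14, 9)
  8P = (0, 22)
  ... (continuing to 20P)
  20P = O

ord(P) = 20


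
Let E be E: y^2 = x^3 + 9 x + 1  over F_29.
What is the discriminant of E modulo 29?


4 a^3 + 27 b^2 = 4*9^3 + 27*1^2 = 2916 + 27 = 2943
Delta = -16 * (2943) = -47088
Delta mod 29 = 8

Delta = 8 (mod 29)


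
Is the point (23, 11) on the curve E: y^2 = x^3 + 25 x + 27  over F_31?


Check whether y^2 = x^3 + 25 x + 27 (mod 31) for (x, y) = (23, 11).
LHS: y^2 = 11^2 mod 31 = 28
RHS: x^3 + 25 x + 27 = 23^3 + 25*23 + 27 mod 31 = 28
LHS = RHS

Yes, on the curve


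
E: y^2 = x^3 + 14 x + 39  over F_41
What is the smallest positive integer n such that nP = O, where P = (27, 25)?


Compute successive multiples of P until we hit O:
  1P = (27, 25)
  2P = (23, 33)
  3P = (36, 34)
  4P = (20, 23)
  5P = (15, 37)
  6P = (0, 30)
  7P = (34, 34)
  8P = (26, 29)
  ... (continuing to 32P)
  32P = O

ord(P) = 32


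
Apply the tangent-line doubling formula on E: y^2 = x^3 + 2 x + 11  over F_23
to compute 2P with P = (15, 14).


Doubling: s = (3 x1^2 + a) / (2 y1)
s = (3*15^2 + 2) / (2*14) mod 23 = 2
x3 = s^2 - 2 x1 mod 23 = 2^2 - 2*15 = 20
y3 = s (x1 - x3) - y1 mod 23 = 2 * (15 - 20) - 14 = 22

2P = (20, 22)


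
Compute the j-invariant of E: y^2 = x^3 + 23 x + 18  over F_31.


Delta = -16(4 a^3 + 27 b^2) mod 31 = 29
-1728 * (4 a)^3 = -1728 * (4*23)^3 mod 31 = 23
j = 23 * 29^(-1) mod 31 = 4

j = 4 (mod 31)


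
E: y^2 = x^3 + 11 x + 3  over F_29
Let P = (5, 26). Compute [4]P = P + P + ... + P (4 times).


k = 4 = 100_2 (binary, LSB first: 001)
Double-and-add from P = (5, 26):
  bit 0 = 0: acc unchanged = O
  bit 1 = 0: acc unchanged = O
  bit 2 = 1: acc = O + (4, 13) = (4, 13)

4P = (4, 13)


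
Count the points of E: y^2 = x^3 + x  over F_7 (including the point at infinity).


For each x in F_7, count y with y^2 = x^3 + 1 x + 0 mod 7:
  x = 0: RHS = 0, y in [0]  -> 1 point(s)
  x = 1: RHS = 2, y in [3, 4]  -> 2 point(s)
  x = 3: RHS = 2, y in [3, 4]  -> 2 point(s)
  x = 5: RHS = 4, y in [2, 5]  -> 2 point(s)
Affine points: 7. Add the point at infinity: total = 8.

#E(F_7) = 8


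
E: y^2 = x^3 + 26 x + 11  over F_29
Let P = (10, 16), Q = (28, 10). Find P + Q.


P != Q, so use the chord formula.
s = (y2 - y1) / (x2 - x1) = (23) / (18) mod 29 = 19
x3 = s^2 - x1 - x2 mod 29 = 19^2 - 10 - 28 = 4
y3 = s (x1 - x3) - y1 mod 29 = 19 * (10 - 4) - 16 = 11

P + Q = (4, 11)


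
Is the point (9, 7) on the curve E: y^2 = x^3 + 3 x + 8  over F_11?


Check whether y^2 = x^3 + 3 x + 8 (mod 11) for (x, y) = (9, 7).
LHS: y^2 = 7^2 mod 11 = 5
RHS: x^3 + 3 x + 8 = 9^3 + 3*9 + 8 mod 11 = 5
LHS = RHS

Yes, on the curve


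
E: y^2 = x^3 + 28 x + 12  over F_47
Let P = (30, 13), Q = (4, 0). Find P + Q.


P != Q, so use the chord formula.
s = (y2 - y1) / (x2 - x1) = (34) / (21) mod 47 = 24
x3 = s^2 - x1 - x2 mod 47 = 24^2 - 30 - 4 = 25
y3 = s (x1 - x3) - y1 mod 47 = 24 * (30 - 25) - 13 = 13

P + Q = (25, 13)


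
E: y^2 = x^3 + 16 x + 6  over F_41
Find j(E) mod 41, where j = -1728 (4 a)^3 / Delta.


Delta = -16(4 a^3 + 27 b^2) mod 41 = 38
-1728 * (4 a)^3 = -1728 * (4*16)^3 mod 41 = 19
j = 19 * 38^(-1) mod 41 = 21

j = 21 (mod 41)


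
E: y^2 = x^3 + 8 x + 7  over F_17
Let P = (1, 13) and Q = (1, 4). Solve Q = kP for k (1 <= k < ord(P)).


Enumerate multiples of P until we hit Q = (1, 4):
  1P = (1, 13)
  2P = (6, 13)
  3P = (10, 4)
  4P = (7, 10)
  5P = (5, 6)
  6P = (13, 8)
  7P = (4, 1)
  8P = (11, 10)
  9P = (9, 3)
  10P = (16, 10)
  11P = (15, 0)
  12P = (16, 7)
  13P = (9, 14)
  14P = (11, 7)
  15P = (4, 16)
  16P = (13, 9)
  17P = (5, 11)
  18P = (7, 7)
  19P = (10, 13)
  20P = (6, 4)
  21P = (1, 4)
Match found at i = 21.

k = 21


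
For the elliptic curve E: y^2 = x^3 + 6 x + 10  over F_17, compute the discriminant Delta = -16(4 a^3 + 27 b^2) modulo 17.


4 a^3 + 27 b^2 = 4*6^3 + 27*10^2 = 864 + 2700 = 3564
Delta = -16 * (3564) = -57024
Delta mod 17 = 11

Delta = 11 (mod 17)


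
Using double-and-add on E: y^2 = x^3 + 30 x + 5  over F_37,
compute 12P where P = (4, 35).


k = 12 = 1100_2 (binary, LSB first: 0011)
Double-and-add from P = (4, 35):
  bit 0 = 0: acc unchanged = O
  bit 1 = 0: acc unchanged = O
  bit 2 = 1: acc = O + (11, 1) = (11, 1)
  bit 3 = 1: acc = (11, 1) + (27, 0) = (11, 36)

12P = (11, 36)


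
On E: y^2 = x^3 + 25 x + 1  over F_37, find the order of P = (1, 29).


Compute successive multiples of P until we hit O:
  1P = (1, 29)
  2P = (8, 11)
  3P = (18, 20)
  4P = (17, 23)
  5P = (7, 1)
  6P = (22, 32)
  7P = (11, 33)
  8P = (0, 1)
  ... (continuing to 41P)
  41P = O

ord(P) = 41


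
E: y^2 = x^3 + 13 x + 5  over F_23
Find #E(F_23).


For each x in F_23, count y with y^2 = x^3 + 13 x + 5 mod 23:
  x = 2: RHS = 16, y in [4, 19]  -> 2 point(s)
  x = 3: RHS = 2, y in [5, 18]  -> 2 point(s)
  x = 4: RHS = 6, y in [11, 12]  -> 2 point(s)
  x = 6: RHS = 0, y in [0]  -> 1 point(s)
  x = 7: RHS = 2, y in [5, 18]  -> 2 point(s)
  x = 8: RHS = 0, y in [0]  -> 1 point(s)
  x = 9: RHS = 0, y in [0]  -> 1 point(s)
  x = 10: RHS = 8, y in [10, 13]  -> 2 point(s)
  x = 12: RHS = 3, y in [7, 16]  -> 2 point(s)
  x = 13: RHS = 2, y in [5, 18]  -> 2 point(s)
  x = 16: RHS = 8, y in [10, 13]  -> 2 point(s)
  x = 19: RHS = 4, y in [2, 21]  -> 2 point(s)
  x = 20: RHS = 8, y in [10, 13]  -> 2 point(s)
Affine points: 23. Add the point at infinity: total = 24.

#E(F_23) = 24


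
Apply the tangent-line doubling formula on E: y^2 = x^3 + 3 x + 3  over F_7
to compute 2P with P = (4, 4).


Doubling: s = (3 x1^2 + a) / (2 y1)
s = (3*4^2 + 3) / (2*4) mod 7 = 2
x3 = s^2 - 2 x1 mod 7 = 2^2 - 2*4 = 3
y3 = s (x1 - x3) - y1 mod 7 = 2 * (4 - 3) - 4 = 5

2P = (3, 5)


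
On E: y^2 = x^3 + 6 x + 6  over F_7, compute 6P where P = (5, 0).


k = 6 = 110_2 (binary, LSB first: 011)
Double-and-add from P = (5, 0):
  bit 0 = 0: acc unchanged = O
  bit 1 = 1: acc = O + O = O
  bit 2 = 1: acc = O + O = O

6P = O


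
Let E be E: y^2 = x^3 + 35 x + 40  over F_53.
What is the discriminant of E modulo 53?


4 a^3 + 27 b^2 = 4*35^3 + 27*40^2 = 171500 + 43200 = 214700
Delta = -16 * (214700) = -3435200
Delta mod 53 = 48

Delta = 48 (mod 53)


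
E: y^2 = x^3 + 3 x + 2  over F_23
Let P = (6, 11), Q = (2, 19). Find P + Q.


P != Q, so use the chord formula.
s = (y2 - y1) / (x2 - x1) = (8) / (19) mod 23 = 21
x3 = s^2 - x1 - x2 mod 23 = 21^2 - 6 - 2 = 19
y3 = s (x1 - x3) - y1 mod 23 = 21 * (6 - 19) - 11 = 15

P + Q = (19, 15)


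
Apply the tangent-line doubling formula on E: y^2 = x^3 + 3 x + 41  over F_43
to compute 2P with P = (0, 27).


Doubling: s = (3 x1^2 + a) / (2 y1)
s = (3*0^2 + 3) / (2*27) mod 43 = 12
x3 = s^2 - 2 x1 mod 43 = 12^2 - 2*0 = 15
y3 = s (x1 - x3) - y1 mod 43 = 12 * (0 - 15) - 27 = 8

2P = (15, 8)


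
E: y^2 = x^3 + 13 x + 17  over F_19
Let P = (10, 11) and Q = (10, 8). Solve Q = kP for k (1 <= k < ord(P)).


Enumerate multiples of P until we hit Q = (10, 8):
  1P = (10, 11)
  2P = (8, 14)
  3P = (8, 5)
  4P = (10, 8)
Match found at i = 4.

k = 4


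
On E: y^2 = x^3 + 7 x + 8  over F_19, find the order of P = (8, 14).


Compute successive multiples of P until we hit O:
  1P = (8, 14)
  2P = (4, 9)
  3P = (5, 4)
  4P = (15, 7)
  5P = (16, 13)
  6P = (6, 0)
  7P = (16, 6)
  8P = (15, 12)
  ... (continuing to 12P)
  12P = O

ord(P) = 12


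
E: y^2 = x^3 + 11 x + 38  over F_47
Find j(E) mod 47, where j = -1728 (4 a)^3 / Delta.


Delta = -16(4 a^3 + 27 b^2) mod 47 = 3
-1728 * (4 a)^3 = -1728 * (4*11)^3 mod 47 = 32
j = 32 * 3^(-1) mod 47 = 42

j = 42 (mod 47)


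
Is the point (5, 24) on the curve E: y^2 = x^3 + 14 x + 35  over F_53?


Check whether y^2 = x^3 + 14 x + 35 (mod 53) for (x, y) = (5, 24).
LHS: y^2 = 24^2 mod 53 = 46
RHS: x^3 + 14 x + 35 = 5^3 + 14*5 + 35 mod 53 = 18
LHS != RHS

No, not on the curve


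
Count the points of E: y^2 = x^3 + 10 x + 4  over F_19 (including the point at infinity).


For each x in F_19, count y with y^2 = x^3 + 10 x + 4 mod 19:
  x = 0: RHS = 4, y in [2, 17]  -> 2 point(s)
  x = 3: RHS = 4, y in [2, 17]  -> 2 point(s)
  x = 8: RHS = 7, y in [8, 11]  -> 2 point(s)
  x = 9: RHS = 6, y in [5, 14]  -> 2 point(s)
  x = 11: RHS = 1, y in [1, 18]  -> 2 point(s)
  x = 12: RHS = 9, y in [3, 16]  -> 2 point(s)
  x = 14: RHS = 0, y in [0]  -> 1 point(s)
  x = 16: RHS = 4, y in [2, 17]  -> 2 point(s)
Affine points: 15. Add the point at infinity: total = 16.

#E(F_19) = 16


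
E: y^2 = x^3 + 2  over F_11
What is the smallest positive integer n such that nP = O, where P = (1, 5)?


Compute successive multiples of P until we hit O:
  1P = (1, 5)
  2P = (7, 2)
  3P = (6, 3)
  4P = (9, 7)
  5P = (10, 1)
  6P = (4, 0)
  7P = (10, 10)
  8P = (9, 4)
  ... (continuing to 12P)
  12P = O

ord(P) = 12


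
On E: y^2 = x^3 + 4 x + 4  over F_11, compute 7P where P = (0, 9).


k = 7 = 111_2 (binary, LSB first: 111)
Double-and-add from P = (0, 9):
  bit 0 = 1: acc = O + (0, 9) = (0, 9)
  bit 1 = 1: acc = (0, 9) + (1, 3) = (2, 3)
  bit 2 = 1: acc = (2, 3) + (7, 1) = (7, 10)

7P = (7, 10)


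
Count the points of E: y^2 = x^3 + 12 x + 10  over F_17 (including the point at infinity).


For each x in F_17, count y with y^2 = x^3 + 12 x + 10 mod 17:
  x = 2: RHS = 8, y in [5, 12]  -> 2 point(s)
  x = 5: RHS = 8, y in [5, 12]  -> 2 point(s)
  x = 6: RHS = 9, y in [3, 14]  -> 2 point(s)
  x = 10: RHS = 8, y in [5, 12]  -> 2 point(s)
  x = 13: RHS = 0, y in [0]  -> 1 point(s)
  x = 14: RHS = 15, y in [7, 10]  -> 2 point(s)
Affine points: 11. Add the point at infinity: total = 12.

#E(F_17) = 12


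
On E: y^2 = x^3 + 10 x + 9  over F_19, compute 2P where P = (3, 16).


Doubling: s = (3 x1^2 + a) / (2 y1)
s = (3*3^2 + 10) / (2*16) mod 19 = 16
x3 = s^2 - 2 x1 mod 19 = 16^2 - 2*3 = 3
y3 = s (x1 - x3) - y1 mod 19 = 16 * (3 - 3) - 16 = 3

2P = (3, 3)


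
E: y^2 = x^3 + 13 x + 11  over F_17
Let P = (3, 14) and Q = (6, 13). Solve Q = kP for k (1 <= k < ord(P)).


Enumerate multiples of P until we hit Q = (6, 13):
  1P = (3, 14)
  2P = (12, 12)
  3P = (1, 12)
  4P = (14, 9)
  5P = (4, 5)
  6P = (6, 13)
Match found at i = 6.

k = 6


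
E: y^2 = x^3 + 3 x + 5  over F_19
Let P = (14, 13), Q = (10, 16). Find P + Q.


P != Q, so use the chord formula.
s = (y2 - y1) / (x2 - x1) = (3) / (15) mod 19 = 4
x3 = s^2 - x1 - x2 mod 19 = 4^2 - 14 - 10 = 11
y3 = s (x1 - x3) - y1 mod 19 = 4 * (14 - 11) - 13 = 18

P + Q = (11, 18)


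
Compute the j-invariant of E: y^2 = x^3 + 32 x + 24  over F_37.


Delta = -16(4 a^3 + 27 b^2) mod 37 = 1
-1728 * (4 a)^3 = -1728 * (4*32)^3 mod 37 = 23
j = 23 * 1^(-1) mod 37 = 23

j = 23 (mod 37)


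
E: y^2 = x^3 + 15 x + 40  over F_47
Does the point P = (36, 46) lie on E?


Check whether y^2 = x^3 + 15 x + 40 (mod 47) for (x, y) = (36, 46).
LHS: y^2 = 46^2 mod 47 = 1
RHS: x^3 + 15 x + 40 = 36^3 + 15*36 + 40 mod 47 = 1
LHS = RHS

Yes, on the curve


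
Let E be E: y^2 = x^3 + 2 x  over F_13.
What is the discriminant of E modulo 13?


4 a^3 + 27 b^2 = 4*2^3 + 27*0^2 = 32 + 0 = 32
Delta = -16 * (32) = -512
Delta mod 13 = 8

Delta = 8 (mod 13)


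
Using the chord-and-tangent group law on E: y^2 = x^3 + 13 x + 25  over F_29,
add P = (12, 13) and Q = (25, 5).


P != Q, so use the chord formula.
s = (y2 - y1) / (x2 - x1) = (21) / (13) mod 29 = 15
x3 = s^2 - x1 - x2 mod 29 = 15^2 - 12 - 25 = 14
y3 = s (x1 - x3) - y1 mod 29 = 15 * (12 - 14) - 13 = 15

P + Q = (14, 15)


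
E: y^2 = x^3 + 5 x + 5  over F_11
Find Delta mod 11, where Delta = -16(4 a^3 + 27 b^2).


4 a^3 + 27 b^2 = 4*5^3 + 27*5^2 = 500 + 675 = 1175
Delta = -16 * (1175) = -18800
Delta mod 11 = 10

Delta = 10 (mod 11)


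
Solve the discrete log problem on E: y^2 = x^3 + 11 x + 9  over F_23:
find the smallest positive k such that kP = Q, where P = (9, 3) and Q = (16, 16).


Enumerate multiples of P until we hit Q = (16, 16):
  1P = (9, 3)
  2P = (21, 18)
  3P = (19, 19)
  4P = (4, 5)
  5P = (12, 12)
  6P = (11, 14)
  7P = (16, 16)
Match found at i = 7.

k = 7


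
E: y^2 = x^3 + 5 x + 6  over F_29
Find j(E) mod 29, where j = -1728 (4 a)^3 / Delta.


Delta = -16(4 a^3 + 27 b^2) mod 29 = 25
-1728 * (4 a)^3 = -1728 * (4*5)^3 mod 29 = 10
j = 10 * 25^(-1) mod 29 = 12

j = 12 (mod 29)


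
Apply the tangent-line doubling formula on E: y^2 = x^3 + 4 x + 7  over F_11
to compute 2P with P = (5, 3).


Doubling: s = (3 x1^2 + a) / (2 y1)
s = (3*5^2 + 4) / (2*3) mod 11 = 4
x3 = s^2 - 2 x1 mod 11 = 4^2 - 2*5 = 6
y3 = s (x1 - x3) - y1 mod 11 = 4 * (5 - 6) - 3 = 4

2P = (6, 4)


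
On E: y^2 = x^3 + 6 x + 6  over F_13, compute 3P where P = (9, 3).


k = 3 = 11_2 (binary, LSB first: 11)
Double-and-add from P = (9, 3):
  bit 0 = 1: acc = O + (9, 3) = (9, 3)
  bit 1 = 1: acc = (9, 3) + (11, 5) = (7, 12)

3P = (7, 12)


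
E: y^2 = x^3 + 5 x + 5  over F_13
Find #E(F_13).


For each x in F_13, count y with y^2 = x^3 + 5 x + 5 mod 13:
  x = 2: RHS = 10, y in [6, 7]  -> 2 point(s)
  x = 5: RHS = 12, y in [5, 8]  -> 2 point(s)
  x = 6: RHS = 4, y in [2, 11]  -> 2 point(s)
  x = 9: RHS = 12, y in [5, 8]  -> 2 point(s)
  x = 11: RHS = 0, y in [0]  -> 1 point(s)
  x = 12: RHS = 12, y in [5, 8]  -> 2 point(s)
Affine points: 11. Add the point at infinity: total = 12.

#E(F_13) = 12


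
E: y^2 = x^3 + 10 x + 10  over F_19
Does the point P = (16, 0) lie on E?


Check whether y^2 = x^3 + 10 x + 10 (mod 19) for (x, y) = (16, 0).
LHS: y^2 = 0^2 mod 19 = 0
RHS: x^3 + 10 x + 10 = 16^3 + 10*16 + 10 mod 19 = 10
LHS != RHS

No, not on the curve


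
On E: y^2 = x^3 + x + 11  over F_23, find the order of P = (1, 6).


Compute successive multiples of P until we hit O:
  1P = (1, 6)
  2P = (16, 12)
  3P = (8, 5)
  4P = (22, 20)
  5P = (3, 8)
  6P = (20, 21)
  7P = (6, 7)
  8P = (5, 7)
  ... (continuing to 33P)
  33P = O

ord(P) = 33


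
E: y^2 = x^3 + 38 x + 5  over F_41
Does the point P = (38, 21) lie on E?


Check whether y^2 = x^3 + 38 x + 5 (mod 41) for (x, y) = (38, 21).
LHS: y^2 = 21^2 mod 41 = 31
RHS: x^3 + 38 x + 5 = 38^3 + 38*38 + 5 mod 41 = 28
LHS != RHS

No, not on the curve


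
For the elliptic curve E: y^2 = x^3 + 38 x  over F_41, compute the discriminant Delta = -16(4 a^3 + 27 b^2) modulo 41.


4 a^3 + 27 b^2 = 4*38^3 + 27*0^2 = 219488 + 0 = 219488
Delta = -16 * (219488) = -3511808
Delta mod 41 = 6

Delta = 6 (mod 41)


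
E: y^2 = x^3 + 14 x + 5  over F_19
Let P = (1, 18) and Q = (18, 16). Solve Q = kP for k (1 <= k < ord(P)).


Enumerate multiples of P until we hit Q = (18, 16):
  1P = (1, 18)
  2P = (18, 3)
  3P = (4, 7)
  4P = (0, 10)
  5P = (6, 18)
  6P = (12, 1)
  7P = (12, 18)
  8P = (6, 1)
  9P = (0, 9)
  10P = (4, 12)
  11P = (18, 16)
Match found at i = 11.

k = 11


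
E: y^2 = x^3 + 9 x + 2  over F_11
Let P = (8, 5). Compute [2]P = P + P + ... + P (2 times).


k = 2 = 10_2 (binary, LSB first: 01)
Double-and-add from P = (8, 5):
  bit 0 = 0: acc unchanged = O
  bit 1 = 1: acc = O + (4, 5) = (4, 5)

2P = (4, 5)


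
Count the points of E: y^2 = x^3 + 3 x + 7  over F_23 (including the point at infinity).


For each x in F_23, count y with y^2 = x^3 + 3 x + 7 mod 23:
  x = 5: RHS = 9, y in [3, 20]  -> 2 point(s)
  x = 7: RHS = 3, y in [7, 16]  -> 2 point(s)
  x = 9: RHS = 4, y in [2, 21]  -> 2 point(s)
  x = 10: RHS = 2, y in [5, 18]  -> 2 point(s)
  x = 12: RHS = 0, y in [0]  -> 1 point(s)
  x = 13: RHS = 12, y in [9, 14]  -> 2 point(s)
  x = 15: RHS = 0, y in [0]  -> 1 point(s)
  x = 17: RHS = 3, y in [7, 16]  -> 2 point(s)
  x = 19: RHS = 0, y in [0]  -> 1 point(s)
  x = 21: RHS = 16, y in [4, 19]  -> 2 point(s)
  x = 22: RHS = 3, y in [7, 16]  -> 2 point(s)
Affine points: 19. Add the point at infinity: total = 20.

#E(F_23) = 20


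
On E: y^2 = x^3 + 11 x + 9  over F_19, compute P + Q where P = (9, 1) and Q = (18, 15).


P != Q, so use the chord formula.
s = (y2 - y1) / (x2 - x1) = (14) / (9) mod 19 = 10
x3 = s^2 - x1 - x2 mod 19 = 10^2 - 9 - 18 = 16
y3 = s (x1 - x3) - y1 mod 19 = 10 * (9 - 16) - 1 = 5

P + Q = (16, 5)


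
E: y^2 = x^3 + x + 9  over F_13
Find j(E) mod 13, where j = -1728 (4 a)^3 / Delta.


Delta = -16(4 a^3 + 27 b^2) mod 13 = 5
-1728 * (4 a)^3 = -1728 * (4*1)^3 mod 13 = 12
j = 12 * 5^(-1) mod 13 = 5

j = 5 (mod 13)


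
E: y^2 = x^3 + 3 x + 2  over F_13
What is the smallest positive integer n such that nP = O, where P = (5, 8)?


Compute successive multiples of P until we hit O:
  1P = (5, 8)
  2P = (3, 5)
  3P = (4, 0)
  4P = (3, 8)
  5P = (5, 5)
  6P = O

ord(P) = 6


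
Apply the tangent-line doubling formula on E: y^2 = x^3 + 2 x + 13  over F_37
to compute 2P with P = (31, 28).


Doubling: s = (3 x1^2 + a) / (2 y1)
s = (3*31^2 + 2) / (2*28) mod 37 = 35
x3 = s^2 - 2 x1 mod 37 = 35^2 - 2*31 = 16
y3 = s (x1 - x3) - y1 mod 37 = 35 * (31 - 16) - 28 = 16

2P = (16, 16)


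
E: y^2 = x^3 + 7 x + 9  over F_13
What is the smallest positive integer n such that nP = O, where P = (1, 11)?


Compute successive multiples of P until we hit O:
  1P = (1, 11)
  2P = (1, 2)
  3P = O

ord(P) = 3


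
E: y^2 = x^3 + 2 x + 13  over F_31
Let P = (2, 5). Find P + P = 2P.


Doubling: s = (3 x1^2 + a) / (2 y1)
s = (3*2^2 + 2) / (2*5) mod 31 = 20
x3 = s^2 - 2 x1 mod 31 = 20^2 - 2*2 = 24
y3 = s (x1 - x3) - y1 mod 31 = 20 * (2 - 24) - 5 = 20

2P = (24, 20)


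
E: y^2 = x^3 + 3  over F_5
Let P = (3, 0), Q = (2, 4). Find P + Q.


P != Q, so use the chord formula.
s = (y2 - y1) / (x2 - x1) = (4) / (4) mod 5 = 1
x3 = s^2 - x1 - x2 mod 5 = 1^2 - 3 - 2 = 1
y3 = s (x1 - x3) - y1 mod 5 = 1 * (3 - 1) - 0 = 2

P + Q = (1, 2)


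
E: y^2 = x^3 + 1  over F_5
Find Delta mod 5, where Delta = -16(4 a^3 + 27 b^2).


4 a^3 + 27 b^2 = 4*0^3 + 27*1^2 = 0 + 27 = 27
Delta = -16 * (27) = -432
Delta mod 5 = 3

Delta = 3 (mod 5)


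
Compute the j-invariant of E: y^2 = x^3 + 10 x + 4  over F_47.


Delta = -16(4 a^3 + 27 b^2) mod 47 = 11
-1728 * (4 a)^3 = -1728 * (4*10)^3 mod 47 = 34
j = 34 * 11^(-1) mod 47 = 33

j = 33 (mod 47)


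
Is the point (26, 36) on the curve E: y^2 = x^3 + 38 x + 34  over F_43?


Check whether y^2 = x^3 + 38 x + 34 (mod 43) for (x, y) = (26, 36).
LHS: y^2 = 36^2 mod 43 = 6
RHS: x^3 + 38 x + 34 = 26^3 + 38*26 + 34 mod 43 = 22
LHS != RHS

No, not on the curve


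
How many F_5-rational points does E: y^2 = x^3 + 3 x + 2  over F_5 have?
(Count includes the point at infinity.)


For each x in F_5, count y with y^2 = x^3 + 3 x + 2 mod 5:
  x = 1: RHS = 1, y in [1, 4]  -> 2 point(s)
  x = 2: RHS = 1, y in [1, 4]  -> 2 point(s)
Affine points: 4. Add the point at infinity: total = 5.

#E(F_5) = 5


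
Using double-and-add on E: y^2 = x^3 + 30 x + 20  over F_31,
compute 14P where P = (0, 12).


k = 14 = 1110_2 (binary, LSB first: 0111)
Double-and-add from P = (0, 12):
  bit 0 = 0: acc unchanged = O
  bit 1 = 1: acc = O + (19, 3) = (19, 3)
  bit 2 = 1: acc = (19, 3) + (1, 19) = (16, 15)
  bit 3 = 1: acc = (16, 15) + (12, 0) = (19, 28)

14P = (19, 28)


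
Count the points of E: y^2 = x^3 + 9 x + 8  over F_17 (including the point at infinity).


For each x in F_17, count y with y^2 = x^3 + 9 x + 8 mod 17:
  x = 0: RHS = 8, y in [5, 12]  -> 2 point(s)
  x = 1: RHS = 1, y in [1, 16]  -> 2 point(s)
  x = 2: RHS = 0, y in [0]  -> 1 point(s)
  x = 5: RHS = 8, y in [5, 12]  -> 2 point(s)
  x = 9: RHS = 2, y in [6, 11]  -> 2 point(s)
  x = 12: RHS = 8, y in [5, 12]  -> 2 point(s)
  x = 15: RHS = 16, y in [4, 13]  -> 2 point(s)
  x = 16: RHS = 15, y in [7, 10]  -> 2 point(s)
Affine points: 15. Add the point at infinity: total = 16.

#E(F_17) = 16


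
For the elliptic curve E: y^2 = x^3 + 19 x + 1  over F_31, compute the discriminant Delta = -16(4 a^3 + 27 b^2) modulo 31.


4 a^3 + 27 b^2 = 4*19^3 + 27*1^2 = 27436 + 27 = 27463
Delta = -16 * (27463) = -439408
Delta mod 31 = 17

Delta = 17 (mod 31)


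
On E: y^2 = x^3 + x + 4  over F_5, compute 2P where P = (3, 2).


k = 2 = 10_2 (binary, LSB first: 01)
Double-and-add from P = (3, 2):
  bit 0 = 0: acc unchanged = O
  bit 1 = 1: acc = O + (3, 3) = (3, 3)

2P = (3, 3)


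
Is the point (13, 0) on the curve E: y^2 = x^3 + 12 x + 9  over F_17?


Check whether y^2 = x^3 + 12 x + 9 (mod 17) for (x, y) = (13, 0).
LHS: y^2 = 0^2 mod 17 = 0
RHS: x^3 + 12 x + 9 = 13^3 + 12*13 + 9 mod 17 = 16
LHS != RHS

No, not on the curve


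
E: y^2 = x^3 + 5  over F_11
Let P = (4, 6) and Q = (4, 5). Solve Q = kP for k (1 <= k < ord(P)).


Enumerate multiples of P until we hit Q = (4, 5):
  1P = (4, 6)
  2P = (8, 0)
  3P = (4, 5)
Match found at i = 3.

k = 3


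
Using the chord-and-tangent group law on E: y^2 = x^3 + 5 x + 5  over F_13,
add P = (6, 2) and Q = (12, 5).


P != Q, so use the chord formula.
s = (y2 - y1) / (x2 - x1) = (3) / (6) mod 13 = 7
x3 = s^2 - x1 - x2 mod 13 = 7^2 - 6 - 12 = 5
y3 = s (x1 - x3) - y1 mod 13 = 7 * (6 - 5) - 2 = 5

P + Q = (5, 5)


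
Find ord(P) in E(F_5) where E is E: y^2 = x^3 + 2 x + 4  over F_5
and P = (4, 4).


Compute successive multiples of P until we hit O:
  1P = (4, 4)
  2P = (2, 1)
  3P = (0, 2)
  4P = (0, 3)
  5P = (2, 4)
  6P = (4, 1)
  7P = O

ord(P) = 7


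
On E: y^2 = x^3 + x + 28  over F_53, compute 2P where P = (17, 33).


Doubling: s = (3 x1^2 + a) / (2 y1)
s = (3*17^2 + 1) / (2*33) mod 53 = 26
x3 = s^2 - 2 x1 mod 53 = 26^2 - 2*17 = 6
y3 = s (x1 - x3) - y1 mod 53 = 26 * (17 - 6) - 33 = 41

2P = (6, 41)


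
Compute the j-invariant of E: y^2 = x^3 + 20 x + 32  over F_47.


Delta = -16(4 a^3 + 27 b^2) mod 47 = 14
-1728 * (4 a)^3 = -1728 * (4*20)^3 mod 47 = 37
j = 37 * 14^(-1) mod 47 = 6

j = 6 (mod 47)


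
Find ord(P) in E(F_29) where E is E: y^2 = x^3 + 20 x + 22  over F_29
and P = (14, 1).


Compute successive multiples of P until we hit O:
  1P = (14, 1)
  2P = (23, 18)
  3P = (26, 15)
  4P = (25, 20)
  5P = (10, 27)
  6P = (11, 23)
  7P = (3, 15)
  8P = (28, 1)
  ... (continuing to 22P)
  22P = O

ord(P) = 22


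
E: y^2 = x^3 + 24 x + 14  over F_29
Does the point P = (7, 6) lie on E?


Check whether y^2 = x^3 + 24 x + 14 (mod 29) for (x, y) = (7, 6).
LHS: y^2 = 6^2 mod 29 = 7
RHS: x^3 + 24 x + 14 = 7^3 + 24*7 + 14 mod 29 = 3
LHS != RHS

No, not on the curve


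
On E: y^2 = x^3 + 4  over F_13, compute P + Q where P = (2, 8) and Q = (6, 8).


P != Q, so use the chord formula.
s = (y2 - y1) / (x2 - x1) = (0) / (4) mod 13 = 0
x3 = s^2 - x1 - x2 mod 13 = 0^2 - 2 - 6 = 5
y3 = s (x1 - x3) - y1 mod 13 = 0 * (2 - 5) - 8 = 5

P + Q = (5, 5)


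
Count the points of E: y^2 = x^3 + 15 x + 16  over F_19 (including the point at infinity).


For each x in F_19, count y with y^2 = x^3 + 15 x + 16 mod 19:
  x = 0: RHS = 16, y in [4, 15]  -> 2 point(s)
  x = 2: RHS = 16, y in [4, 15]  -> 2 point(s)
  x = 4: RHS = 7, y in [8, 11]  -> 2 point(s)
  x = 5: RHS = 7, y in [8, 11]  -> 2 point(s)
  x = 9: RHS = 6, y in [5, 14]  -> 2 point(s)
  x = 10: RHS = 7, y in [8, 11]  -> 2 point(s)
  x = 11: RHS = 11, y in [7, 12]  -> 2 point(s)
  x = 12: RHS = 5, y in [9, 10]  -> 2 point(s)
  x = 14: RHS = 6, y in [5, 14]  -> 2 point(s)
  x = 15: RHS = 6, y in [5, 14]  -> 2 point(s)
  x = 16: RHS = 1, y in [1, 18]  -> 2 point(s)
  x = 17: RHS = 16, y in [4, 15]  -> 2 point(s)
  x = 18: RHS = 0, y in [0]  -> 1 point(s)
Affine points: 25. Add the point at infinity: total = 26.

#E(F_19) = 26


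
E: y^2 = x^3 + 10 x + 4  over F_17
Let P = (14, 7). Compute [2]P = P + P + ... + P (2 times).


k = 2 = 10_2 (binary, LSB first: 01)
Double-and-add from P = (14, 7):
  bit 0 = 0: acc unchanged = O
  bit 1 = 1: acc = O + (7, 3) = (7, 3)

2P = (7, 3)


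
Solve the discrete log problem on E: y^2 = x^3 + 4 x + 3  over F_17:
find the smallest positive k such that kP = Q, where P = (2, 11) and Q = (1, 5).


Enumerate multiples of P until we hit Q = (1, 5):
  1P = (2, 11)
  2P = (11, 1)
  3P = (13, 5)
  4P = (3, 5)
  5P = (14, 10)
  6P = (16, 10)
  7P = (1, 12)
  8P = (15, 2)
  9P = (4, 10)
  10P = (7, 0)
  11P = (4, 7)
  12P = (15, 15)
  13P = (1, 5)
Match found at i = 13.

k = 13


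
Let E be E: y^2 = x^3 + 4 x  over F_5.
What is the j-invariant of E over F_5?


Delta = -16(4 a^3 + 27 b^2) mod 5 = 4
-1728 * (4 a)^3 = -1728 * (4*4)^3 mod 5 = 2
j = 2 * 4^(-1) mod 5 = 3

j = 3 (mod 5)


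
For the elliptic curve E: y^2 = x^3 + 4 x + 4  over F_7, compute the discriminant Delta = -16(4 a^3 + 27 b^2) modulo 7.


4 a^3 + 27 b^2 = 4*4^3 + 27*4^2 = 256 + 432 = 688
Delta = -16 * (688) = -11008
Delta mod 7 = 3

Delta = 3 (mod 7)


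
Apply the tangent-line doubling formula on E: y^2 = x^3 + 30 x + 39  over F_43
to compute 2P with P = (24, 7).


Doubling: s = (3 x1^2 + a) / (2 y1)
s = (3*24^2 + 30) / (2*7) mod 43 = 15
x3 = s^2 - 2 x1 mod 43 = 15^2 - 2*24 = 5
y3 = s (x1 - x3) - y1 mod 43 = 15 * (24 - 5) - 7 = 20

2P = (5, 20)


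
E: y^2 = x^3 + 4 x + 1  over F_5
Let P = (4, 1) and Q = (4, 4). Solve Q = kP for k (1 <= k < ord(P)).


Enumerate multiples of P until we hit Q = (4, 4):
  1P = (4, 1)
  2P = (3, 0)
  3P = (4, 4)
Match found at i = 3.

k = 3


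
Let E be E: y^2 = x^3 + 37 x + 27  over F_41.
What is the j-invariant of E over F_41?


Delta = -16(4 a^3 + 27 b^2) mod 41 = 30
-1728 * (4 a)^3 = -1728 * (4*37)^3 mod 41 = 17
j = 17 * 30^(-1) mod 41 = 32

j = 32 (mod 41)


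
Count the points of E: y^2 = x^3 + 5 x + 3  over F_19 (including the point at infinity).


For each x in F_19, count y with y^2 = x^3 + 5 x + 3 mod 19:
  x = 1: RHS = 9, y in [3, 16]  -> 2 point(s)
  x = 3: RHS = 7, y in [8, 11]  -> 2 point(s)
  x = 4: RHS = 11, y in [7, 12]  -> 2 point(s)
  x = 5: RHS = 1, y in [1, 18]  -> 2 point(s)
  x = 7: RHS = 1, y in [1, 18]  -> 2 point(s)
  x = 8: RHS = 4, y in [2, 17]  -> 2 point(s)
  x = 9: RHS = 17, y in [6, 13]  -> 2 point(s)
  x = 12: RHS = 5, y in [9, 10]  -> 2 point(s)
  x = 13: RHS = 4, y in [2, 17]  -> 2 point(s)
  x = 14: RHS = 5, y in [9, 10]  -> 2 point(s)
  x = 17: RHS = 4, y in [2, 17]  -> 2 point(s)
  x = 18: RHS = 16, y in [4, 15]  -> 2 point(s)
Affine points: 24. Add the point at infinity: total = 25.

#E(F_19) = 25


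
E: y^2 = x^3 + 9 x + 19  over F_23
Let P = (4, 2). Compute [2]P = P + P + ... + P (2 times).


k = 2 = 10_2 (binary, LSB first: 01)
Double-and-add from P = (4, 2):
  bit 0 = 0: acc unchanged = O
  bit 1 = 1: acc = O + (1, 12) = (1, 12)

2P = (1, 12)


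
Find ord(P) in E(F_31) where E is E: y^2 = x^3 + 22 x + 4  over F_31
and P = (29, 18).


Compute successive multiples of P until we hit O:
  1P = (29, 18)
  2P = (18, 1)
  3P = (22, 21)
  4P = (27, 21)
  5P = (16, 9)
  6P = (25, 11)
  7P = (13, 10)
  8P = (28, 29)
  ... (continuing to 35P)
  35P = O

ord(P) = 35


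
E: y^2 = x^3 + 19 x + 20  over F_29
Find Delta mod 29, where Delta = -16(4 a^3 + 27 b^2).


4 a^3 + 27 b^2 = 4*19^3 + 27*20^2 = 27436 + 10800 = 38236
Delta = -16 * (38236) = -611776
Delta mod 29 = 8

Delta = 8 (mod 29)


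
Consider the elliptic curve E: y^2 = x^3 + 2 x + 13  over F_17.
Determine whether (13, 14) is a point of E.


Check whether y^2 = x^3 + 2 x + 13 (mod 17) for (x, y) = (13, 14).
LHS: y^2 = 14^2 mod 17 = 9
RHS: x^3 + 2 x + 13 = 13^3 + 2*13 + 13 mod 17 = 9
LHS = RHS

Yes, on the curve


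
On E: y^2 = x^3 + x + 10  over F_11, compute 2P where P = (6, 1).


Doubling: s = (3 x1^2 + a) / (2 y1)
s = (3*6^2 + 1) / (2*1) mod 11 = 5
x3 = s^2 - 2 x1 mod 11 = 5^2 - 2*6 = 2
y3 = s (x1 - x3) - y1 mod 11 = 5 * (6 - 2) - 1 = 8

2P = (2, 8)


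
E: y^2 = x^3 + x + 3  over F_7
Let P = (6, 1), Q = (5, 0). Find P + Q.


P != Q, so use the chord formula.
s = (y2 - y1) / (x2 - x1) = (6) / (6) mod 7 = 1
x3 = s^2 - x1 - x2 mod 7 = 1^2 - 6 - 5 = 4
y3 = s (x1 - x3) - y1 mod 7 = 1 * (6 - 4) - 1 = 1

P + Q = (4, 1)


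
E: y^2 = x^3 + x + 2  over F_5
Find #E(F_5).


For each x in F_5, count y with y^2 = x^3 + 1 x + 2 mod 5:
  x = 1: RHS = 4, y in [2, 3]  -> 2 point(s)
  x = 4: RHS = 0, y in [0]  -> 1 point(s)
Affine points: 3. Add the point at infinity: total = 4.

#E(F_5) = 4


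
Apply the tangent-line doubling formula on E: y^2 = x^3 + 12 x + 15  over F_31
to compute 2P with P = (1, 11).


Doubling: s = (3 x1^2 + a) / (2 y1)
s = (3*1^2 + 12) / (2*11) mod 31 = 19
x3 = s^2 - 2 x1 mod 31 = 19^2 - 2*1 = 18
y3 = s (x1 - x3) - y1 mod 31 = 19 * (1 - 18) - 11 = 7

2P = (18, 7)


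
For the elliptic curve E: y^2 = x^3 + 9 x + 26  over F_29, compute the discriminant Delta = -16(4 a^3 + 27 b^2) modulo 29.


4 a^3 + 27 b^2 = 4*9^3 + 27*26^2 = 2916 + 18252 = 21168
Delta = -16 * (21168) = -338688
Delta mod 29 = 3

Delta = 3 (mod 29)


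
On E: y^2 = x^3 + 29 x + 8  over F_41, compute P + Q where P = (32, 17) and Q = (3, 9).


P != Q, so use the chord formula.
s = (y2 - y1) / (x2 - x1) = (33) / (12) mod 41 = 13
x3 = s^2 - x1 - x2 mod 41 = 13^2 - 32 - 3 = 11
y3 = s (x1 - x3) - y1 mod 41 = 13 * (32 - 11) - 17 = 10

P + Q = (11, 10)


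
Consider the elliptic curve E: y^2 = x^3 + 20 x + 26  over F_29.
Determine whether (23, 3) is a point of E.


Check whether y^2 = x^3 + 20 x + 26 (mod 29) for (x, y) = (23, 3).
LHS: y^2 = 3^2 mod 29 = 9
RHS: x^3 + 20 x + 26 = 23^3 + 20*23 + 26 mod 29 = 9
LHS = RHS

Yes, on the curve
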